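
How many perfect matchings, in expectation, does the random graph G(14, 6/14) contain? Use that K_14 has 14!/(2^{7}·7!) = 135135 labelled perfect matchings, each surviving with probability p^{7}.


K_14 has 14!/(2^{7}·7!) = 135135 labelled perfect matchings.
For each such perfect matching H, let X_H = 1 if all 7 edges of H are present in G. Then P[X_H = 1] = p^{7} = (3/7)^{7} = 2187/823543.
By linearity of expectation: E[X] = Σ_H E[X_H] = 135135 · p^{7} = 135135 · 2187/823543 = 42220035/117649.
Numerically: E[X] ≈ 358.864.

E[X] = 135135 · (3/7)^{7} = 42220035/117649 ≈ 358.864.


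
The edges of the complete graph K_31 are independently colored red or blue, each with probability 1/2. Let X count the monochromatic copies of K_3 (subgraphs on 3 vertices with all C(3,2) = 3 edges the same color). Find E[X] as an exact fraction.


Let X = Σ_S X_S over the C(31, 3) = 4495 subsets S of size 3, where X_S = 1 if the K_3 on S is monochromatic.
For a fixed S, the K_3 on S has C(3, 2) = 3 edges. P[all 3 edges red] = (1/2)^3, and likewise for blue, so P[monochromatic] = 2·(1/2)^3 = 2^{1 − 3} = 1/4.
By linearity of expectation: E[X] = C(31, 3) · 2^{1 − 3} = 4495 · 1/4 = 4495/4.
Numerically: E[X] ≈ 1123.75000.

E[X] = C(31,3)·2^(1−C(3,2)) = 4495/4 ≈ 1123.75000.


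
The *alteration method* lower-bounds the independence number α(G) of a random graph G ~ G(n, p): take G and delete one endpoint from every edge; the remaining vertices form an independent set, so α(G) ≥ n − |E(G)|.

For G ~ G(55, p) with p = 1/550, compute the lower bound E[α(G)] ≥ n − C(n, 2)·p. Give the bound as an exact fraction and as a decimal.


E[|E(G)|] = C(55, 2)·p = 1485 · (1/550) = 27/10.
E[α(G)] ≥ n − E[|E(G)|] = 55 − 27/10 = 523/10.
Numerically: ≈ 52.300000.
(This is only a lower bound; the true E[α(G)] may be larger.)

E[α(G)] ≥ 523/10 ≈ 52.300000.


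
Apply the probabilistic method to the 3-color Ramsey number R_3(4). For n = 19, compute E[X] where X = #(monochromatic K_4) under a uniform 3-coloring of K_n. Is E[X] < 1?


E[X] = C(19, 4) · 3^{1 − 6} = 3876 · 3^{−5} = 3876/243.
As a reduced fraction: E[X] = 1292/81 ≈ 15.951.
Is E[X] < 1? NO.
Since E[X] ≥ 1, the first-moment bound is inconclusive at n = 19; it does NOT by itself certify R_3(4) > 19.

E[X] = 1292/81 ≈ 15.951; E[X] ≥ 1; first-moment method inconclusive here.


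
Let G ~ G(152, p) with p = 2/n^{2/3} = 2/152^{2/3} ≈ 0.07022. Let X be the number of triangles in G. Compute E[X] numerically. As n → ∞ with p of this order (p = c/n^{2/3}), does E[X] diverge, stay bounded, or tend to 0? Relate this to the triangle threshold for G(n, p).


Number of potential triangles: C(152, 3) = 573800.
Each occurs with probability p³ ≈ (0.07022)³ ≈ 3.462604e-04.
By linearity: E[X] = C(152, 3)·p³ ≈ 573800 · 3.462604e-04 ≈ 198.6842.
Since α = 2/3 < 1, p = c/n^{2/3} ≫ 1/n is above the triangle threshold p ~ 1/n. Asymptotically E[X] ~ (c³/6)·n^{3(1−α)} = (2³/6)·n^{1} → ∞; triangles are abundant w.h.p.

E[X] ≈ 198.6842; in regime p = Θ(1/n^{2/3}) E[X] diverges (above the triangle threshold p ~ 1/n).


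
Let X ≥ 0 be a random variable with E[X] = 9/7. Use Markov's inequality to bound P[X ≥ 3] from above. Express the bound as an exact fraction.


μ = E[X] = 9/7, a = 3.
Markov: P[X ≥ 3] ≤ μ/a = (9/7)/3 = 3/7.
Numerically: ≈ 0.428571.
(Since a = 3 > μ = 1.285714, the bound 3/7 is < 1 and informative.)

P[X ≥ 3] ≤ 3/7 ≈ 0.428571.


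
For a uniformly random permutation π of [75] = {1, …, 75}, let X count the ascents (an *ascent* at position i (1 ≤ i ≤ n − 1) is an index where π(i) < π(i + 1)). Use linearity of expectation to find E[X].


Write X = Σ X_I over i = 1, …, 74, with X_I the indicator of one ascent.
There are 74 indicators.
For each fixed i, the pair (π(i), π(i+1)) is a uniformly random ordered pair of distinct values from {1, …, 75}; by symmetry P[π(i) < π(i+1)] = 1/2.
By linearity: E[X] = 74 · (1/2) = (75 − 1) · (1/2) = 37 ≈ 37.00000.

E[X] = 37 = 37.00000.


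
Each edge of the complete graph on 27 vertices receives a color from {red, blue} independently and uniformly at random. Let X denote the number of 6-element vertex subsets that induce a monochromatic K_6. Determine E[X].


Let X = Σ_S X_S over the C(27, 6) = 296010 subsets S of size 6, where X_S = 1 if the K_6 on S is monochromatic.
For a fixed S, the K_6 on S has C(6, 2) = 15 edges. P[all 15 edges red] = (1/2)^15, and likewise for blue, so P[monochromatic] = 2·(1/2)^15 = 2^{1 − 15} = 1/16384.
By linearity of expectation: E[X] = C(27, 6) · 2^{1 − 15} = 296010 · 1/16384 = 148005/8192.
Numerically: E[X] ≈ 18.067017.

E[X] = C(27,6)·2^(1−C(6,2)) = 148005/8192 ≈ 18.067017.


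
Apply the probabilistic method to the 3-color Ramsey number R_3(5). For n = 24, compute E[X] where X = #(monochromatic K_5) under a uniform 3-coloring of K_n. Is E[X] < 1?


E[X] = C(24, 5) · 3^{1 − 10} = 42504 · 3^{−9} = 42504/19683.
As a reduced fraction: E[X] = 14168/6561 ≈ 2.15943.
Is E[X] < 1? NO.
Since E[X] ≥ 1, the first-moment bound is inconclusive at n = 24; it does NOT by itself certify R_3(5) > 24.

E[X] = 14168/6561 ≈ 2.15943; E[X] ≥ 1; first-moment method inconclusive here.


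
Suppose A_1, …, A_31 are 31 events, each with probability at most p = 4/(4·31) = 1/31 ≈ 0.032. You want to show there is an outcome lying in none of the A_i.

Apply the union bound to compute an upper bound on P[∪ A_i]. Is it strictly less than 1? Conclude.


Union bound: P[∪_{i=1}^{31} A_i] ≤ Σ_i P[A_i] ≤ 31·p = 31·(1/31) = 1.
Numerically: 1 ≈ 1.000.
Is 1 < 1? NO.
Since the bound 1 is ≥ 1, the union bound is uninformative here; it does NOT by itself certify existence.

31·p = 1 ≈ 1.000; existence NOT certified by the union bound.


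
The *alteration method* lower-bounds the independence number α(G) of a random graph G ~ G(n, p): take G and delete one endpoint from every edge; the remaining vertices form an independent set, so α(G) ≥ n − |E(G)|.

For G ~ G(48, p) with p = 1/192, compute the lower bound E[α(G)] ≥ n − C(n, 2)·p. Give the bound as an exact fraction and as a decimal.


E[|E(G)|] = C(48, 2)·p = 1128 · (1/192) = 47/8.
E[α(G)] ≥ n − E[|E(G)|] = 48 − 47/8 = 337/8.
Numerically: ≈ 42.1250.
(This is only a lower bound; the true E[α(G)] may be larger.)

E[α(G)] ≥ 337/8 ≈ 42.1250.


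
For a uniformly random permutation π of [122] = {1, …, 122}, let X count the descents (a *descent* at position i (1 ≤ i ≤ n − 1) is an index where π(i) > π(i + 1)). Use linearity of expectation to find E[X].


Write X = Σ X_I over i = 1, …, 121, with X_I the indicator of one descent.
There are 121 indicators.
For each fixed i, the pair (π(i), π(i+1)) is a uniformly random ordered pair of distinct values from {1, …, 122}; by symmetry P[π(i) > π(i+1)] = 1/2.
By linearity: E[X] = 121 · (1/2) = (122 − 1) · (1/2) = 121/2 ≈ 60.5000.

E[X] = 121/2 = 60.5000.


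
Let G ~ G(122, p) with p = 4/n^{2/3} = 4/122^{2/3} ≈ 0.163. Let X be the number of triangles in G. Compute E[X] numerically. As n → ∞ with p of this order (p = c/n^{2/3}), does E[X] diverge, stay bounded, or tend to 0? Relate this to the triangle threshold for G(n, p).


Number of potential triangles: C(122, 3) = 295240.
Each occurs with probability p³ ≈ (0.163)³ ≈ 4.29992e-03.
By linearity: E[X] = C(122, 3)·p³ ≈ 295240 · 4.29992e-03 ≈ 1269.508.
Since α = 2/3 < 1, p = c/n^{2/3} ≫ 1/n is above the triangle threshold p ~ 1/n. Asymptotically E[X] ~ (c³/6)·n^{3(1−α)} = (4³/6)·n^{1} → ∞; triangles are abundant w.h.p.

E[X] ≈ 1269.508; in regime p = Θ(1/n^{2/3}) E[X] diverges (above the triangle threshold p ~ 1/n).


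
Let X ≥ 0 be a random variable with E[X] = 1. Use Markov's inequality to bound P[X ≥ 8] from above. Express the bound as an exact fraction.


μ = E[X] = 1, a = 8.
Markov: P[X ≥ 8] ≤ μ/a = (1)/8 = 1/8.
Numerically: ≈ 0.12500.
(Since a = 8 > μ = 1.00000, the bound 1/8 is < 1 and informative.)

P[X ≥ 8] ≤ 1/8 ≈ 0.12500.


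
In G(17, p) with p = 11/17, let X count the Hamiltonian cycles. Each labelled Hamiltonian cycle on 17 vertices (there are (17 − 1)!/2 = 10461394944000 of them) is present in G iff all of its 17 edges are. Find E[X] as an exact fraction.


K_17 has (17 − 1)!/2 = 10461394944000 labelled Hamiltonian cycles.
For each such Hamiltonian cycle H, let X_H = 1 if all 17 edges of H are present in G. Then P[X_H = 1] = p^{17} = (11/17)^{17} = 505447028499293771/827240261886336764177.
By linearity: E[X] = Σ_H E[X_H] = 10461394944000 · p^{17} = 10461394944000 · 505447028499293771/827240261886336764177 = 5287680988402335763510093824000/827240261886336764177.
Numerically: E[X] ≈ 6.39e+09.

E[X] = 10461394944000 · (11/17)^{17} = 5287680988402335763510093824000/827240261886336764177 ≈ 6.39e+09.


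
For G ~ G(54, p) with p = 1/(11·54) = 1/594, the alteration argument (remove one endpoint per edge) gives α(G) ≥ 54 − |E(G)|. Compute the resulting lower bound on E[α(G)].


E[|E(G)|] = C(54, 2)·p = 1431 · (1/594) = 53/22.
E[α(G)] ≥ n − E[|E(G)|] = 54 − 53/22 = 1135/22.
Numerically: ≈ 51.59091.
(This is only a lower bound; the true E[α(G)] may be larger.)

E[α(G)] ≥ 1135/22 ≈ 51.59091.


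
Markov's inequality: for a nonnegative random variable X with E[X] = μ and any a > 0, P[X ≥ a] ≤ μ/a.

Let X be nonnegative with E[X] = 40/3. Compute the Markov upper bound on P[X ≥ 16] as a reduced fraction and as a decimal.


μ = E[X] = 40/3, a = 16.
Markov: P[X ≥ 16] ≤ μ/a = (40/3)/16 = 5/6.
Numerically: ≈ 0.833333.
(Since a = 16 > μ = 13.333333, the bound 5/6 is < 1 and informative.)

P[X ≥ 16] ≤ 5/6 ≈ 0.833333.


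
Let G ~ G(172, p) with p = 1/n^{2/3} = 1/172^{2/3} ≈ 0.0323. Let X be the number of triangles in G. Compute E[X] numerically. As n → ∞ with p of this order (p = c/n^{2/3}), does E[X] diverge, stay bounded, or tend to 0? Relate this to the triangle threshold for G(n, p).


Number of potential triangles: C(172, 3) = 833340.
Each occurs with probability p³ ≈ (0.0323)³ ≈ 3.38021e-05.
By linearity: E[X] = C(172, 3)·p³ ≈ 833340 · 3.38021e-05 ≈ 28.169.
Since α = 2/3 < 1, p = c/n^{2/3} ≫ 1/n is above the triangle threshold p ~ 1/n. Asymptotically E[X] ~ (c³/6)·n^{3(1−α)} = (1³/6)·n^{1} → ∞; triangles are abundant w.h.p.

E[X] ≈ 28.169; in regime p = Θ(1/n^{2/3}) E[X] diverges (above the triangle threshold p ~ 1/n).


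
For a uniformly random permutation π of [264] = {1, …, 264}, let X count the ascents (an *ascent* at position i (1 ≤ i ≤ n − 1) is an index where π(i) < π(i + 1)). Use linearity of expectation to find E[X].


Write X = Σ X_I over i = 1, …, 263, with X_I the indicator of one ascent.
There are 263 indicators.
For each fixed i, the pair (π(i), π(i+1)) is a uniformly random ordered pair of distinct values from {1, …, 264}; by symmetry P[π(i) < π(i+1)] = 1/2.
By linearity: E[X] = 263 · (1/2) = (264 − 1) · (1/2) = 263/2 ≈ 131.50000.

E[X] = 263/2 = 131.50000.


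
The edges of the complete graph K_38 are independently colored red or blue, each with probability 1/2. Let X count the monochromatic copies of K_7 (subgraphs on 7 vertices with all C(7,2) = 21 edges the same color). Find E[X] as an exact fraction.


Let X = Σ_S X_S over the C(38, 7) = 12620256 subsets S of size 7, where X_S = 1 if the K_7 on S is monochromatic.
For a fixed S, the K_7 on S has C(7, 2) = 21 edges. P[all 21 edges red] = (1/2)^21, and likewise for blue, so P[monochromatic] = 2·(1/2)^21 = 2^{1 − 21} = 1/1048576.
By linearity of expectation: E[X] = C(38, 7) · 2^{1 − 21} = 12620256 · 1/1048576 = 394383/32768.
Numerically: E[X] ≈ 12.036.

E[X] = C(38,7)·2^(1−C(7,2)) = 394383/32768 ≈ 12.036.


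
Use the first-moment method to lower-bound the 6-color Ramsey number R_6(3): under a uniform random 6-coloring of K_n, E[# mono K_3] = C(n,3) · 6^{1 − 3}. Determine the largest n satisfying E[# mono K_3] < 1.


We need C(n, 3) · 6^{1 − 3} < 1, i.e. C(n, 3) < 6^{3 − 1} = 36.
Check values of n near the boundary:
  n = 3: C(3, 3) = 1; 1 < 36? YES
  n = 4: C(4, 3) = 4; 4 < 36? YES
  n = 5: C(5, 3) = 10; 10 < 36? YES
  n = 6: C(6, 3) = 20; 20 < 36? YES
  n = 7: C(7, 3) = 35; 35 < 36? YES
  n = 8: C(8, 3) = 56; 56 < 36? NO
The largest n with C(n, 3) < 36 is n = 7 (where E[X] = 35/36 ≈ 0.9722222). Hence R_6(3) > 7, i.e. R_6(3) ≥ 8.

Largest n = 7; hence R_6(3) > 7.


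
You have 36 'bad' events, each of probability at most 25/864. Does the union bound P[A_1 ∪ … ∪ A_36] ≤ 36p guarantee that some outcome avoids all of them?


Union bound: P[∪_{i=1}^{36} A_i] ≤ Σ_i P[A_i] ≤ 36·p = 36·(25/864) = 25/24.
Numerically: 25/24 ≈ 1.041667.
Is 25/24 < 1? NO.
Since the bound 25/24 is ≥ 1, the union bound is uninformative here; it does NOT by itself certify existence.

36·p = 25/24 ≈ 1.041667; existence NOT certified by the union bound.


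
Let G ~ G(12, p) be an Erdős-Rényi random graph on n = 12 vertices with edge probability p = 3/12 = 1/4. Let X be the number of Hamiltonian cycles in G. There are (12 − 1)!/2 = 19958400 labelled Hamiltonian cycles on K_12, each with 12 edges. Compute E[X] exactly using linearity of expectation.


K_12 has (12 − 1)!/2 = 19958400 labelled Hamiltonian cycles.
For each such Hamiltonian cycle H, let X_H = 1 if all 12 edges of H are present in G. Then P[X_H = 1] = p^{12} = (1/4)^{12} = 1/16777216.
Summing the indicators: E[X] = Σ_H E[X_H] = 19958400 · p^{12} = 19958400 · 1/16777216 = 155925/131072.
Numerically: E[X] ≈ 1.1896.

E[X] = 19958400 · (1/4)^{12} = 155925/131072 ≈ 1.1896.


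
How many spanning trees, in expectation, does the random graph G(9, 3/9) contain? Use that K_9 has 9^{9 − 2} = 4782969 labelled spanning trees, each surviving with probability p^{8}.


K_9 has 9^{9 − 2} = 4782969 labelled spanning trees.
For each such spanning tree H, let X_H = 1 if all 8 edges of H are present in G. Then P[X_H = 1] = p^{8} = (1/3)^{8} = 1/6561.
Summing the indicators: E[X] = Σ_H E[X_H] = 4782969 · p^{8} = 4782969 · 1/6561 = 729.
Numerically: E[X] ≈ 729.

E[X] = 4782969 · (1/3)^{8} = 729 ≈ 729.


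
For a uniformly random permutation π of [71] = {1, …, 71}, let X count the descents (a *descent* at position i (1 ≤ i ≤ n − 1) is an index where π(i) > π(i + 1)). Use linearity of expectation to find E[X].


Write X = Σ X_I over i = 1, …, 70, with X_I the indicator of one descent.
There are 70 indicators.
For each fixed i, the pair (π(i), π(i+1)) is a uniformly random ordered pair of distinct values from {1, …, 71}; by symmetry P[π(i) > π(i+1)] = 1/2.
By linearity: E[X] = 70 · (1/2) = (71 − 1) · (1/2) = 35 ≈ 35.000.

E[X] = 35 = 35.000.


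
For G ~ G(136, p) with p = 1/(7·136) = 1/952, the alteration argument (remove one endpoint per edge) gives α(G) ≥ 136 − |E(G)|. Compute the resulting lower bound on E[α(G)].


E[|E(G)|] = C(136, 2)·p = 9180 · (1/952) = 135/14.
E[α(G)] ≥ n − E[|E(G)|] = 136 − 135/14 = 1769/14.
Numerically: ≈ 126.3571.
(This is only a lower bound; the true E[α(G)] may be larger.)

E[α(G)] ≥ 1769/14 ≈ 126.3571.


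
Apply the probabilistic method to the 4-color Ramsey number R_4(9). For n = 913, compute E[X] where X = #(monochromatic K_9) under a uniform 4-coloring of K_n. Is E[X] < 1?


E[X] = C(913, 9) · 4^{1 − 36} = 1167605542753639808390 · 4^{−35} = 1167605542753639808390/1180591620717411303424.
As a reduced fraction: E[X] = 583802771376819904195/590295810358705651712 ≈ 0.9890004.
Is E[X] < 1? YES.
Since E[X] < 1, there exists a 4-coloring of K_{913} with no monochromatic K_9; hence R_4(9) > 913.

E[X] = 583802771376819904195/590295810358705651712 ≈ 0.9890004; E[X] < 1, so R_4(9) > 913.


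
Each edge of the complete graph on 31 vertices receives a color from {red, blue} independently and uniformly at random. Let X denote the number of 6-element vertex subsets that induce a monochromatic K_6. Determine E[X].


Let X = Σ_S X_S over the C(31, 6) = 736281 subsets S of size 6, where X_S = 1 if the K_6 on S is monochromatic.
For a fixed S, the K_6 on S has C(6, 2) = 15 edges. P[all 15 edges red] = (1/2)^15, and likewise for blue, so P[monochromatic] = 2·(1/2)^15 = 2^{1 − 15} = 1/16384.
By linearity of expectation: E[X] = C(31, 6) · 2^{1 − 15} = 736281 · 1/16384 = 736281/16384.
Numerically: E[X] ≈ 44.939026.

E[X] = C(31,6)·2^(1−C(6,2)) = 736281/16384 ≈ 44.939026.


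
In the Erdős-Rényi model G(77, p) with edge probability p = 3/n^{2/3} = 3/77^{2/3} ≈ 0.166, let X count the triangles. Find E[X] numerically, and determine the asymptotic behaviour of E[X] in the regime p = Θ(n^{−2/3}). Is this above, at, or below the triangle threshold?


Number of potential triangles: C(77, 3) = 73150.
Each occurs with probability p³ ≈ (0.166)³ ≈ 4.55389e-03.
By linearity: E[X] = C(77, 3)·p³ ≈ 73150 · 4.55389e-03 ≈ 333.117.
Since α = 2/3 < 1, p = c/n^{2/3} ≫ 1/n is above the triangle threshold p ~ 1/n. Asymptotically E[X] ~ (c³/6)·n^{3(1−α)} = (3³/6)·n^{1} → ∞; triangles are abundant w.h.p.

E[X] ≈ 333.117; in regime p = Θ(1/n^{2/3}) E[X] diverges (above the triangle threshold p ~ 1/n).


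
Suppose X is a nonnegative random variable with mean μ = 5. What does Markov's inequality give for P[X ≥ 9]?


μ = E[X] = 5, a = 9.
Markov: P[X ≥ 9] ≤ μ/a = (5)/9 = 5/9.
Numerically: ≈ 0.556.
(Since a = 9 > μ = 5.000, the bound 5/9 is < 1 and informative.)

P[X ≥ 9] ≤ 5/9 ≈ 0.556.


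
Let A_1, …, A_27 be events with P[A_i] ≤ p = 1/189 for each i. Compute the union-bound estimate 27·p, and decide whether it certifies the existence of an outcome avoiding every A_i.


Union bound: P[∪_{i=1}^{27} A_i] ≤ Σ_i P[A_i] ≤ 27·p = 27·(1/189) = 1/7.
Numerically: 1/7 ≈ 0.1429.
Is 1/7 < 1? YES.
Since P[∪ A_i] ≤ 1/7 < 1, the complement has P[∩ A_i^c] ≥ 1 − 1/7 = 6/7 > 0, so some outcome avoids every A_i.

27·p = 1/7 ≈ 0.1429; existence CERTIFIED by the union bound.


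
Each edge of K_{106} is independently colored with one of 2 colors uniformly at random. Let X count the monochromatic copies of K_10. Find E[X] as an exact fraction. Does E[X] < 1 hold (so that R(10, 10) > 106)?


E[X] = C(106, 10) · 2^{1 − 45} = 31853506369685 · 2^{−44} = 31853506369685/17592186044416.
As a reduced fraction: E[X] = 31853506369685/17592186044416 ≈ 1.810662.
Is E[X] < 1? NO.
Since E[X] ≥ 1, the first-moment bound is inconclusive at n = 106; it does NOT by itself certify R(10, 10) > 106.

E[X] = 31853506369685/17592186044416 ≈ 1.810662; E[X] ≥ 1; first-moment method inconclusive here.


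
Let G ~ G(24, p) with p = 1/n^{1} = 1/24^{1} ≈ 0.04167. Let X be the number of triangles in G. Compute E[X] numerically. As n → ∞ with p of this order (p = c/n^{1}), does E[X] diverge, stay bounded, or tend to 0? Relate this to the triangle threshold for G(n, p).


Number of potential triangles: C(24, 3) = 2024.
Each occurs with probability p³ ≈ (0.04167)³ ≈ 7.233796e-05.
By linearity: E[X] = C(24, 3)·p³ ≈ 2024 · 7.233796e-05 ≈ 0.1464.
Here α = 1, so p = 1/n is exactly at the triangle threshold p ~ 1/n. Asymptotically E[X] → c³/6 = 1³/6 = 1/6 ≈ 0.1667, a bounded constant. In this regime the triangle count is asymptotically Poisson(c³/6).

E[X] ≈ 0.1464; in regime p = Θ(1/n^{1}) E[X] stays bounded (at the triangle threshold p ~ 1/n).


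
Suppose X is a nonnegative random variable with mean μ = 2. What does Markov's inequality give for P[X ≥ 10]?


μ = E[X] = 2, a = 10.
Markov: P[X ≥ 10] ≤ μ/a = (2)/10 = 1/5.
Numerically: ≈ 0.200000.
(Since a = 10 > μ = 2.000000, the bound 1/5 is < 1 and informative.)

P[X ≥ 10] ≤ 1/5 ≈ 0.200000.


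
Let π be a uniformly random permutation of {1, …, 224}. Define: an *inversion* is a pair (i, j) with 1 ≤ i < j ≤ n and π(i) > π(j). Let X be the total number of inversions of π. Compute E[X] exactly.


Write X = Σ X_I over the C(224, 2) = 24976 pairs i < j, with X_I the indicator of one inversion.
There are 24976 indicators.
For each fixed pair i < j, the values π(i) and π(j) are two distinct elements of {1, …, 224} in uniformly random order; by symmetry P[π(i) > π(j)] = 1/2.
By linearity: E[X] = 24976 · (1/2) = C(224, 2) · (1/2) = 24976/2 = 12488 ≈ 12488.00000.

E[X] = 12488 = 12488.00000.


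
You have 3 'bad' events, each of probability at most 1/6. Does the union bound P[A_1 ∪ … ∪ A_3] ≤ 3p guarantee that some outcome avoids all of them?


Union bound: P[∪_{i=1}^{3} A_i] ≤ Σ_i P[A_i] ≤ 3·p = 3·(1/6) = 1/2.
Numerically: 1/2 ≈ 0.5000.
Is 1/2 < 1? YES.
Since P[∪ A_i] ≤ 1/2 < 1, the complement has P[∩ A_i^c] ≥ 1 − 1/2 = 1/2 > 0, so some outcome avoids every A_i.

3·p = 1/2 ≈ 0.5000; existence CERTIFIED by the union bound.


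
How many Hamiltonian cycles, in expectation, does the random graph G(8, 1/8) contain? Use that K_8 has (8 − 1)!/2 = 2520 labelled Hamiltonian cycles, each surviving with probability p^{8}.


K_8 has (8 − 1)!/2 = 2520 labelled Hamiltonian cycles.
For each such Hamiltonian cycle H, let X_H = 1 if all 8 edges of H are present in G. Then P[X_H = 1] = p^{8} = (1/8)^{8} = 1/16777216.
Summing the indicators: E[X] = Σ_H E[X_H] = 2520 · p^{8} = 2520 · 1/16777216 = 315/2097152.
Numerically: E[X] ≈ 0.000150204.

E[X] = 2520 · (1/8)^{8} = 315/2097152 ≈ 0.000150204.


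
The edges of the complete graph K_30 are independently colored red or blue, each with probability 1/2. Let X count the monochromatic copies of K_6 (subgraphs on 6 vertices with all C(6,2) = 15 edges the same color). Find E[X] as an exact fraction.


Let X = Σ_S X_S over the C(30, 6) = 593775 subsets S of size 6, where X_S = 1 if the K_6 on S is monochromatic.
For a fixed S, the K_6 on S has C(6, 2) = 15 edges. P[all 15 edges red] = (1/2)^15, and likewise for blue, so P[monochromatic] = 2·(1/2)^15 = 2^{1 − 15} = 1/16384.
Summing: E[X] = C(30, 6) · 2^{1 − 15} = 593775 · 1/16384 = 593775/16384.
Numerically: E[X] ≈ 36.241.

E[X] = C(30,6)·2^(1−C(6,2)) = 593775/16384 ≈ 36.241.


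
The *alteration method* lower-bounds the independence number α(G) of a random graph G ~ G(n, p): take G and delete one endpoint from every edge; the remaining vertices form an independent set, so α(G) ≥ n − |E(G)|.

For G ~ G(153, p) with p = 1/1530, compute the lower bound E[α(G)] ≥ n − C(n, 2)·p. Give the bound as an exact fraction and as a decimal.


E[|E(G)|] = C(153, 2)·p = 11628 · (1/1530) = 38/5.
E[α(G)] ≥ n − E[|E(G)|] = 153 − 38/5 = 727/5.
Numerically: ≈ 145.4000.
(This is only a lower bound; the true E[α(G)] may be larger.)

E[α(G)] ≥ 727/5 ≈ 145.4000.


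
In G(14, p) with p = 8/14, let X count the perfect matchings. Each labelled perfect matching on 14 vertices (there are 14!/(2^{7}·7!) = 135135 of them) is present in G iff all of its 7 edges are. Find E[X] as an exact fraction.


K_14 has 14!/(2^{7}·7!) = 135135 labelled perfect matchings.
For each such perfect matching H, let X_H = 1 if all 7 edges of H are present in G. Then P[X_H = 1] = p^{7} = (4/7)^{7} = 16384/823543.
By linearity of expectation: E[X] = Σ_H E[X_H] = 135135 · p^{7} = 135135 · 16384/823543 = 316293120/117649.
Numerically: E[X] ≈ 2688.4.

E[X] = 135135 · (4/7)^{7} = 316293120/117649 ≈ 2688.4.


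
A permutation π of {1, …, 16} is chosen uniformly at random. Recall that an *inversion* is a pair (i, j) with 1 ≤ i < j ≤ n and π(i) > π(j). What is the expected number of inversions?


Write X = Σ X_I over the C(16, 2) = 120 pairs i < j, with X_I the indicator of one inversion.
There are 120 indicators.
For each fixed pair i < j, the values π(i) and π(j) are two distinct elements of {1, …, 16} in uniformly random order; by symmetry P[π(i) > π(j)] = 1/2.
By linearity: E[X] = 120 · (1/2) = C(16, 2) · (1/2) = 120/2 = 60 ≈ 60.00000.

E[X] = 60 = 60.00000.


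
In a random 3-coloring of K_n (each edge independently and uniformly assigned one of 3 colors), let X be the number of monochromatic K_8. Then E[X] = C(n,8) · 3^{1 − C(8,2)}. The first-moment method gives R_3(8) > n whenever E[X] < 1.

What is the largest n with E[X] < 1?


We need C(n, 8) · 3^{1 − 28} < 1, i.e. C(n, 8) < 3^{28 − 1} = 7625597484987.
Check values of n near the boundary:
  n = 150: C(150, 8) = 5257211409450; 5257211409450 < 7625597484987? YES
  n = 151: C(151, 8) = 5551321138650; 5551321138650 < 7625597484987? YES
  n = 152: C(152, 8) = 5859727868575; 5859727868575 < 7625597484987? YES
  n = 153: C(153, 8) = 6183023199255; 6183023199255 < 7625597484987? YES
  n = 154: C(154, 8) = 6521818990995; 6521818990995 < 7625597484987? YES
  n = 155: C(155, 8) = 6876747915675; 6876747915675 < 7625597484987? YES
  n = 156: C(156, 8) = 7248464019225; 7248464019225 < 7625597484987? YES
  n = 157: C(157, 8) = 7637643295425; 7637643295425 < 7625597484987? NO
  n = 158: C(158, 8) = 8044984271181; 8044984271181 < 7625597484987? NO
  n = 159: C(159, 8) = 8471208603429; 8471208603429 < 7625597484987? NO
The largest n with C(n, 8) < 7625597484987 is n = 156 (where E[X] = 805384891025/847288609443 ≈ 0.9505). Hence R_3(8) > 156, i.e. R_3(8) ≥ 157.

Largest n = 156; hence R_3(8) > 156.


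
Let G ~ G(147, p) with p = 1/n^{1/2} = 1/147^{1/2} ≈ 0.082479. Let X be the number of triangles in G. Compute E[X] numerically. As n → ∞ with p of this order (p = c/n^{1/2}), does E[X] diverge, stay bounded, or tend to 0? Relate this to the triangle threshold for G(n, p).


Number of potential triangles: C(147, 3) = 518665.
Each occurs with probability p³ ≈ (0.082479)³ ≈ 5.6107898e-04.
By linearity: E[X] = C(147, 3)·p³ ≈ 518665 · 5.6107898e-04 ≈ 291.01203.
Since α = 1/2 < 1, p = c/n^{1/2} ≫ 1/n is above the triangle threshold p ~ 1/n. Asymptotically E[X] ~ (c³/6)·n^{3(1−α)} = (1³/6)·n^{1.5} → ∞; triangles are abundant w.h.p.

E[X] ≈ 291.01203; in regime p = Θ(1/n^{1/2}) E[X] diverges (above the triangle threshold p ~ 1/n).


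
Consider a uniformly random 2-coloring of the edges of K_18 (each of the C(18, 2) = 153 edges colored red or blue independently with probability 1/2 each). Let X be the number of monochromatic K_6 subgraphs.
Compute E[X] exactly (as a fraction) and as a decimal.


Let X = Σ_S X_S over the C(18, 6) = 18564 subsets S of size 6, where X_S = 1 if the K_6 on S is monochromatic.
For a fixed S, the K_6 on S has C(6, 2) = 15 edges. P[all 15 edges red] = (1/2)^15, and likewise for blue, so P[monochromatic] = 2·(1/2)^15 = 2^{1 − 15} = 1/16384.
By linearity of expectation: E[X] = C(18, 6) · 2^{1 − 15} = 18564 · 1/16384 = 4641/4096.
Numerically: E[X] ≈ 1.133.

E[X] = C(18,6)·2^(1−C(6,2)) = 4641/4096 ≈ 1.133.


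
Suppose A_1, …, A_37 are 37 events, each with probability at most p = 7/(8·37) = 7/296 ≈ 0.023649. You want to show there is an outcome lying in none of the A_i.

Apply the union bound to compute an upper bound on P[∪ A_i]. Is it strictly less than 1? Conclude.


Union bound: P[∪_{i=1}^{37} A_i] ≤ Σ_i P[A_i] ≤ 37·p = 37·(7/296) = 7/8.
Numerically: 7/8 ≈ 0.875000.
Is 7/8 < 1? YES.
Since P[∪ A_i] ≤ 7/8 < 1, the complement has P[∩ A_i^c] ≥ 1 − 7/8 = 1/8 > 0, so some outcome avoids every A_i.

37·p = 7/8 ≈ 0.875000; existence CERTIFIED by the union bound.


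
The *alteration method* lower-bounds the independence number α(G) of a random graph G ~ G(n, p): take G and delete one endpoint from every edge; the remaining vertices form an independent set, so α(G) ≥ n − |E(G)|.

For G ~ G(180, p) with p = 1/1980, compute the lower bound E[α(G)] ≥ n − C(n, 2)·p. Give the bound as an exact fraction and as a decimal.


E[|E(G)|] = C(180, 2)·p = 16110 · (1/1980) = 179/22.
E[α(G)] ≥ n − E[|E(G)|] = 180 − 179/22 = 3781/22.
Numerically: ≈ 171.8636.
(This is only a lower bound; the true E[α(G)] may be larger.)

E[α(G)] ≥ 3781/22 ≈ 171.8636.


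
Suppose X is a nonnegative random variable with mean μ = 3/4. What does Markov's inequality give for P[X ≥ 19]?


μ = E[X] = 3/4, a = 19.
Markov: P[X ≥ 19] ≤ μ/a = (3/4)/19 = 3/76.
Numerically: ≈ 0.0395.
(Since a = 19 > μ = 0.7500, the bound 3/76 is < 1 and informative.)

P[X ≥ 19] ≤ 3/76 ≈ 0.0395.


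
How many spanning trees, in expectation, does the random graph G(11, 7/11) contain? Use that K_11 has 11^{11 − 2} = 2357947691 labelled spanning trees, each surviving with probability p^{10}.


K_11 has 11^{11 − 2} = 2357947691 labelled spanning trees.
For each such spanning tree H, let X_H = 1 if all 10 edges of H are present in G. Then P[X_H = 1] = p^{10} = (7/11)^{10} = 282475249/25937424601.
By linearity: E[X] = Σ_H E[X_H] = 2357947691 · p^{10} = 2357947691 · 282475249/25937424601 = 282475249/11.
Numerically: E[X] ≈ 2.568e+07.

E[X] = 2357947691 · (7/11)^{10} = 282475249/11 ≈ 2.568e+07.


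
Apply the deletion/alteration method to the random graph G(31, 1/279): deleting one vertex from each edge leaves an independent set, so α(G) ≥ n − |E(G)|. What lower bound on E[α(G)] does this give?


E[|E(G)|] = C(31, 2)·p = 465 · (1/279) = 5/3.
E[α(G)] ≥ n − E[|E(G)|] = 31 − 5/3 = 88/3.
Numerically: ≈ 29.333.
(This is only a lower bound; the true E[α(G)] may be larger.)

E[α(G)] ≥ 88/3 ≈ 29.333.


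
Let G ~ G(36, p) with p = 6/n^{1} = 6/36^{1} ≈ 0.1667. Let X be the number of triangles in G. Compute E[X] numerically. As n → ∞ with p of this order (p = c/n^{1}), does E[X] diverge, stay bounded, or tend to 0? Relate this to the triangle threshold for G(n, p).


Number of potential triangles: C(36, 3) = 7140.
Each occurs with probability p³ ≈ (0.1667)³ ≈ 4.629630e-03.
By linearity: E[X] = C(36, 3)·p³ ≈ 7140 · 4.629630e-03 ≈ 33.0556.
Here α = 1, so p = 6/n is exactly at the triangle threshold p ~ 1/n. Asymptotically E[X] → c³/6 = 6³/6 = 36 ≈ 36.0000, a bounded constant. In this regime the triangle count is asymptotically Poisson(c³/6).

E[X] ≈ 33.0556; in regime p = Θ(1/n^{1}) E[X] stays bounded (at the triangle threshold p ~ 1/n).


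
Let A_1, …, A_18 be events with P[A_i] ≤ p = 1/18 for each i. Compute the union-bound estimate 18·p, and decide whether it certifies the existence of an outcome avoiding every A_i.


Union bound: P[∪_{i=1}^{18} A_i] ≤ Σ_i P[A_i] ≤ 18·p = 18·(1/18) = 1.
Numerically: 1 ≈ 1.00000.
Is 1 < 1? NO.
Since the bound 1 is ≥ 1, the union bound is uninformative here; it does NOT by itself certify existence.

18·p = 1 ≈ 1.00000; existence NOT certified by the union bound.


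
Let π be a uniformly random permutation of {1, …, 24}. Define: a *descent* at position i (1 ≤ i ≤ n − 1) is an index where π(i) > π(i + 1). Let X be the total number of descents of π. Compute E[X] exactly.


Write X = Σ X_I over i = 1, …, 23, with X_I the indicator of one descent.
There are 23 indicators.
For each fixed i, the pair (π(i), π(i+1)) is a uniformly random ordered pair of distinct values from {1, …, 24}; by symmetry P[π(i) > π(i+1)] = 1/2.
By linearity: E[X] = 23 · (1/2) = (24 − 1) · (1/2) = 23/2 ≈ 11.50000.

E[X] = 23/2 = 11.50000.


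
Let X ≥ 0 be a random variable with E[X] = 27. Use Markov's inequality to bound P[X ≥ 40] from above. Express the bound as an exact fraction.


μ = E[X] = 27, a = 40.
Markov: P[X ≥ 40] ≤ μ/a = (27)/40 = 27/40.
Numerically: ≈ 0.67500.
(Since a = 40 > μ = 27.00000, the bound 27/40 is < 1 and informative.)

P[X ≥ 40] ≤ 27/40 ≈ 0.67500.


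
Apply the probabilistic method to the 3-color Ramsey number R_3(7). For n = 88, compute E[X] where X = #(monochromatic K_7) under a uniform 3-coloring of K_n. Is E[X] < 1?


E[X] = C(88, 7) · 3^{1 − 21} = 6348337336 · 3^{−20} = 6348337336/3486784401.
As a reduced fraction: E[X] = 6348337336/3486784401 ≈ 1.8206854.
Is E[X] < 1? NO.
Since E[X] ≥ 1, the first-moment bound is inconclusive at n = 88; it does NOT by itself certify R_3(7) > 88.

E[X] = 6348337336/3486784401 ≈ 1.8206854; E[X] ≥ 1; first-moment method inconclusive here.


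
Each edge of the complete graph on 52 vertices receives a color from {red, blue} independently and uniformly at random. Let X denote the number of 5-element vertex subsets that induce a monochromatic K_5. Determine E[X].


Let X = Σ_S X_S over the C(52, 5) = 2598960 subsets S of size 5, where X_S = 1 if the K_5 on S is monochromatic.
For a fixed S, the K_5 on S has C(5, 2) = 10 edges. P[all 10 edges red] = (1/2)^10, and likewise for blue, so P[monochromatic] = 2·(1/2)^10 = 2^{1 − 10} = 1/512.
Summing: E[X] = C(52, 5) · 2^{1 − 10} = 2598960 · 1/512 = 162435/32.
Numerically: E[X] ≈ 5076.0938.

E[X] = C(52,5)·2^(1−C(5,2)) = 162435/32 ≈ 5076.0938.


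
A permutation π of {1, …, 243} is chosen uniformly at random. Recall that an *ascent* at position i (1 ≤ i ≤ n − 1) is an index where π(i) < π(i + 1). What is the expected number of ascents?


Write X = Σ X_I over i = 1, …, 242, with X_I the indicator of one ascent.
There are 242 indicators.
For each fixed i, the pair (π(i), π(i+1)) is a uniformly random ordered pair of distinct values from {1, …, 243}; by symmetry P[π(i) < π(i+1)] = 1/2.
By linearity: E[X] = 242 · (1/2) = (243 − 1) · (1/2) = 121 ≈ 121.00000.

E[X] = 121 = 121.00000.


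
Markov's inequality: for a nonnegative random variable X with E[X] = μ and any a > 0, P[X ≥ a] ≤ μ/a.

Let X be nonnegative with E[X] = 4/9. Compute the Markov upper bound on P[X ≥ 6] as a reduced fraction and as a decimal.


μ = E[X] = 4/9, a = 6.
Markov: P[X ≥ 6] ≤ μ/a = (4/9)/6 = 2/27.
Numerically: ≈ 0.0741.
(Since a = 6 > μ = 0.4444, the bound 2/27 is < 1 and informative.)

P[X ≥ 6] ≤ 2/27 ≈ 0.0741.


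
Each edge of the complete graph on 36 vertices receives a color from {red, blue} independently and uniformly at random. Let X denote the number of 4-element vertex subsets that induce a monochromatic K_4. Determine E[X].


Let X = Σ_S X_S over the C(36, 4) = 58905 subsets S of size 4, where X_S = 1 if the K_4 on S is monochromatic.
For a fixed S, the K_4 on S has C(4, 2) = 6 edges. P[all 6 edges red] = (1/2)^6, and likewise for blue, so P[monochromatic] = 2·(1/2)^6 = 2^{1 − 6} = 1/32.
By linearity: E[X] = C(36, 4) · 2^{1 − 6} = 58905 · 1/32 = 58905/32.
Numerically: E[X] ≈ 1840.78125.

E[X] = C(36,4)·2^(1−C(4,2)) = 58905/32 ≈ 1840.78125.


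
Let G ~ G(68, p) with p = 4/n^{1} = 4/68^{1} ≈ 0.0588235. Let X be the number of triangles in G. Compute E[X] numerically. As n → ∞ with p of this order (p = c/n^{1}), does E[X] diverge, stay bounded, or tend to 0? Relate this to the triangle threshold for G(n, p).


Number of potential triangles: C(68, 3) = 50116.
Each occurs with probability p³ ≈ (0.0588235)³ ≈ 2.03541624e-04.
By linearity: E[X] = C(68, 3)·p³ ≈ 50116 · 2.03541624e-04 ≈ 10.200692.
Here α = 1, so p = 4/n is exactly at the triangle threshold p ~ 1/n. Asymptotically E[X] → c³/6 = 4³/6 = 32/3 ≈ 10.666667, a bounded constant. In this regime the triangle count is asymptotically Poisson(c³/6).

E[X] ≈ 10.200692; in regime p = Θ(1/n^{1}) E[X] stays bounded (at the triangle threshold p ~ 1/n).


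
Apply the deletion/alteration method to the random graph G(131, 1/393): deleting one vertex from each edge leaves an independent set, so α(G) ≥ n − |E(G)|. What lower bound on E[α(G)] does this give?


E[|E(G)|] = C(131, 2)·p = 8515 · (1/393) = 65/3.
E[α(G)] ≥ n − E[|E(G)|] = 131 − 65/3 = 328/3.
Numerically: ≈ 109.33333.
(This is only a lower bound; the true E[α(G)] may be larger.)

E[α(G)] ≥ 328/3 ≈ 109.33333.


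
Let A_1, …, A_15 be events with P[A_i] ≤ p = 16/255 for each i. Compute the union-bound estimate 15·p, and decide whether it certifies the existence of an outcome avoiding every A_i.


Union bound: P[∪_{i=1}^{15} A_i] ≤ Σ_i P[A_i] ≤ 15·p = 15·(16/255) = 16/17.
Numerically: 16/17 ≈ 0.94118.
Is 16/17 < 1? YES.
Since P[∪ A_i] ≤ 16/17 < 1, the complement has P[∩ A_i^c] ≥ 1 − 16/17 = 1/17 > 0, so some outcome avoids every A_i.

15·p = 16/17 ≈ 0.94118; existence CERTIFIED by the union bound.


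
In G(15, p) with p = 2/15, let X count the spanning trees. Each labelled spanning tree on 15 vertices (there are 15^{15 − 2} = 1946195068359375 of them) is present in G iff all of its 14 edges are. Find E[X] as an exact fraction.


K_15 has 15^{15 − 2} = 1946195068359375 labelled spanning trees.
For each such spanning tree H, let X_H = 1 if all 14 edges of H are present in G. Then P[X_H = 1] = p^{14} = (2/15)^{14} = 16384/29192926025390625.
By linearity: E[X] = Σ_H E[X_H] = 1946195068359375 · p^{14} = 1946195068359375 · 16384/29192926025390625 = 16384/15.
Numerically: E[X] ≈ 1092.

E[X] = 1946195068359375 · (2/15)^{14} = 16384/15 ≈ 1092.


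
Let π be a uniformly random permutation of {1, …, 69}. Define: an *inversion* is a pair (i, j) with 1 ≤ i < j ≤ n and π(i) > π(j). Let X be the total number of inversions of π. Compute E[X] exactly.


Write X = Σ X_I over the C(69, 2) = 2346 pairs i < j, with X_I the indicator of one inversion.
There are 2346 indicators.
For each fixed pair i < j, the values π(i) and π(j) are two distinct elements of {1, …, 69} in uniformly random order; by symmetry P[π(i) > π(j)] = 1/2.
By linearity: E[X] = 2346 · (1/2) = C(69, 2) · (1/2) = 2346/2 = 1173 ≈ 1173.0000.

E[X] = 1173 = 1173.0000.


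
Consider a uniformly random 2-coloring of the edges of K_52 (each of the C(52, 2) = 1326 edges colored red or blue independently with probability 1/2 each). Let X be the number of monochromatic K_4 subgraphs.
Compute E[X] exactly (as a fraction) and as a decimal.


Let X = Σ_S X_S over the C(52, 4) = 270725 subsets S of size 4, where X_S = 1 if the K_4 on S is monochromatic.
For a fixed S, the K_4 on S has C(4, 2) = 6 edges. P[all 6 edges red] = (1/2)^6, and likewise for blue, so P[monochromatic] = 2·(1/2)^6 = 2^{1 − 6} = 1/32.
By linearity of expectation: E[X] = C(52, 4) · 2^{1 − 6} = 270725 · 1/32 = 270725/32.
Numerically: E[X] ≈ 8460.156.

E[X] = C(52,4)·2^(1−C(4,2)) = 270725/32 ≈ 8460.156.


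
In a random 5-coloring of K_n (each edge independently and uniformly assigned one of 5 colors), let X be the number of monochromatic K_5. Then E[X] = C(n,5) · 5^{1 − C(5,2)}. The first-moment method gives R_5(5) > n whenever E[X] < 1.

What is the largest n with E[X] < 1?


We need C(n, 5) · 5^{1 − 10} < 1, i.e. C(n, 5) < 5^{10 − 1} = 1953125.
Check values of n near the boundary:
  n = 44: C(44, 5) = 1086008; 1086008 < 1953125? YES
  n = 45: C(45, 5) = 1221759; 1221759 < 1953125? YES
  n = 46: C(46, 5) = 1370754; 1370754 < 1953125? YES
  n = 47: C(47, 5) = 1533939; 1533939 < 1953125? YES
  n = 48: C(48, 5) = 1712304; 1712304 < 1953125? YES
  n = 49: C(49, 5) = 1906884; 1906884 < 1953125? YES
  n = 50: C(50, 5) = 2118760; 2118760 < 1953125? NO
  n = 51: C(51, 5) = 2349060; 2349060 < 1953125? NO
  n = 52: C(52, 5) = 2598960; 2598960 < 1953125? NO
The largest n with C(n, 5) < 1953125 is n = 49 (where E[X] = 1906884/1953125 ≈ 0.976). Hence R_5(5) > 49, i.e. R_5(5) ≥ 50.

Largest n = 49; hence R_5(5) > 49.


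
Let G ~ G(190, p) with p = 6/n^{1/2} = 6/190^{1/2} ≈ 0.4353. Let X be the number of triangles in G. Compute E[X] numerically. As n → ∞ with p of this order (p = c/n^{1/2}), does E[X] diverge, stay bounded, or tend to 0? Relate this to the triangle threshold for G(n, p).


Number of potential triangles: C(190, 3) = 1125180.
Each occurs with probability p³ ≈ (0.4353)³ ≈ 8.247519e-02.
By linearity: E[X] = C(190, 3)·p³ ≈ 1125180 · 8.247519e-02 ≈ 92799.4396.
Since α = 1/2 < 1, p = c/n^{1/2} ≫ 1/n is above the triangle threshold p ~ 1/n. Asymptotically E[X] ~ (c³/6)·n^{3(1−α)} = (6³/6)·n^{1.5} → ∞; triangles are abundant w.h.p.

E[X] ≈ 92799.4396; in regime p = Θ(1/n^{1/2}) E[X] diverges (above the triangle threshold p ~ 1/n).
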